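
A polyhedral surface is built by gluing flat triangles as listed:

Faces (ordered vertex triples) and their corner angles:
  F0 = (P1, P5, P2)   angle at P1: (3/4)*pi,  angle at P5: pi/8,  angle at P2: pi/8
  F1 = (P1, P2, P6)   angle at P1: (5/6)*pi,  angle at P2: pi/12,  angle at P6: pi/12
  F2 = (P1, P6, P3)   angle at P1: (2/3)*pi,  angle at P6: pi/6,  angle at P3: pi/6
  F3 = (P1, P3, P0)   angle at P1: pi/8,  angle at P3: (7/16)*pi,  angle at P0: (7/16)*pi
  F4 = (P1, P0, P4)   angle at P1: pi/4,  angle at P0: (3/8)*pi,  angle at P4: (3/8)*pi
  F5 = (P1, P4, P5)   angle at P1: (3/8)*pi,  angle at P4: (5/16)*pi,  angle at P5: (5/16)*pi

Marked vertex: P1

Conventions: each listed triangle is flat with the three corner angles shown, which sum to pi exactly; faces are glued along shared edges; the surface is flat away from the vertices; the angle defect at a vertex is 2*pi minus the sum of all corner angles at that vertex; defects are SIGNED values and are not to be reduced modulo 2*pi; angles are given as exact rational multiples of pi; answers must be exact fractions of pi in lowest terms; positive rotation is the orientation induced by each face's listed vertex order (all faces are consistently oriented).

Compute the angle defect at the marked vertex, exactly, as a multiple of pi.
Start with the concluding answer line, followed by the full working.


Answer: defect(P1) = -pi

Sum of corner angles at P1: 3*pi
defect = 2*pi - 3*pi


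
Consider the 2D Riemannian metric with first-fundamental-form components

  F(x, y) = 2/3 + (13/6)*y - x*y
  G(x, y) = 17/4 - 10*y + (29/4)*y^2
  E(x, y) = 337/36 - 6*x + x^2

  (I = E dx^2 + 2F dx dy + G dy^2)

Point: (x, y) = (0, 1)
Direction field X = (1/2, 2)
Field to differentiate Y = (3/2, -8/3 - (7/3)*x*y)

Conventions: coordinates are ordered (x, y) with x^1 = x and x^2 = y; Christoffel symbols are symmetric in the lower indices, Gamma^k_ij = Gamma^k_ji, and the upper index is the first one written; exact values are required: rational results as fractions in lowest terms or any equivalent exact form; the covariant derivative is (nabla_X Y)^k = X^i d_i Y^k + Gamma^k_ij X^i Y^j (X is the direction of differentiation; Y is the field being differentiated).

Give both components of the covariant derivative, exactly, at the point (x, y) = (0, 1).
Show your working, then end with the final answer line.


E = 337/36, F = 17/6, G = 3/2 at the point
E_x = -6, E_y = 0, F_x = -1, F_y = 13/6, G_x = 0, G_y = 9/2
EG - F^2 = 433/72;  g^inv = (72/433) * [[3/2, -17/6], [-17/6, 337/36]]
first-kind symbols [ij,l] = (1/2)(d_i g_jl + d_j g_il - d_l g_ij): [xx,x] = E_x/2 = -3, [xx,y] = F_x - E_y/2 = -1, [xy,x] = E_y/2 = 0, [xy,y] = G_x/2 = 0, [yy,x] = F_y - G_x/2 = 13/6, [yy,y] = G_y/2 = 9/4
Gamma^x_ij = (G*[ij,x] - F*[ij,y])/(EG - F^2), Gamma^y_ij = (E*[ij,y] - F*[ij,x])/(EG - F^2)
Gamma_xxx = -120/433, Gamma_xxy = 0, Gamma_xyy = -225/433, Gamma_yxx = -62/433, Gamma_yxy = 0, Gamma_yyy = 2149/866
X = (1/2, 2), Y = (3/2, -8/3) at the point

Answer: (nabla_X Y)^x = 1110/433, (nabla_X Y)^y = -18847/1299


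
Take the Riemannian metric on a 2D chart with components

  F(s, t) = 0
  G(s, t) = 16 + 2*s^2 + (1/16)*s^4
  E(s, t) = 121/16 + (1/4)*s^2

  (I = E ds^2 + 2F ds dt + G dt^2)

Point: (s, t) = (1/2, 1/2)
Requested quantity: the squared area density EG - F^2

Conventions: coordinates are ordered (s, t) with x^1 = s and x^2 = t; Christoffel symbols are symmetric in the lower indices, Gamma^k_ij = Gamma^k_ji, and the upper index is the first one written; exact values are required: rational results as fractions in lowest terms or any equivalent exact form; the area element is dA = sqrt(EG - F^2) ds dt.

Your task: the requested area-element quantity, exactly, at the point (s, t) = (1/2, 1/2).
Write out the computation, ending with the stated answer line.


E = 61/8, F = 0, G = 4225/256; EG - F^2 = 257725/2048

Answer: EG - F^2 = 257725/2048


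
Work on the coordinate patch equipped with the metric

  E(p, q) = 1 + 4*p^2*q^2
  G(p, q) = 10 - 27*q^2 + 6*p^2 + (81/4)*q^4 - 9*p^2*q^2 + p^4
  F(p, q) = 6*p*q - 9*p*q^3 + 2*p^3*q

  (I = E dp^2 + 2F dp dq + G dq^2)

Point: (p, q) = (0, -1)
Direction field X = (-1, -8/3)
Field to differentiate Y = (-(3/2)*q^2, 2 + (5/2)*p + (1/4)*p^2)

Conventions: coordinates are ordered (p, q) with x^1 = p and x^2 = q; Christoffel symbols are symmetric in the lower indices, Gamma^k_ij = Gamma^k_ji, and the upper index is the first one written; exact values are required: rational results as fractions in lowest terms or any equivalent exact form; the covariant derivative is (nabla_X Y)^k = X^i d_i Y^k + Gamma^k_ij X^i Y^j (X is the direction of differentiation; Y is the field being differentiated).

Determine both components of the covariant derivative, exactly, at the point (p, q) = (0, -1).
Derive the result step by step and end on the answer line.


E = 1, F = 0, G = 13/4 at the point
E_p = 0, E_q = 0, F_p = 3, F_q = 0, G_p = 0, G_q = -27
EG - F^2 = 13/4;  g^inv = (4/13) * [[13/4, 0], [0, 1]]
first-kind symbols [ij,l] = (1/2)(d_i g_jl + d_j g_il - d_l g_ij): [pp,p] = E_p/2 = 0, [pp,q] = F_p - E_q/2 = 3, [pq,p] = E_q/2 = 0, [pq,q] = G_p/2 = 0, [qq,p] = F_q - G_p/2 = 0, [qq,q] = G_q/2 = -27/2
Gamma^p_ij = (G*[ij,p] - F*[ij,q])/(EG - F^2), Gamma^q_ij = (E*[ij,q] - F*[ij,p])/(EG - F^2)
Gamma_ppp = 0, Gamma_ppq = 0, Gamma_pqq = 0, Gamma_qpp = 12/13, Gamma_qpq = 0, Gamma_qqq = -54/13
X = (-1, -8/3), Y = (-3/2, 2) at the point

Answer: (nabla_X Y)^p = -8, (nabla_X Y)^q = 547/26


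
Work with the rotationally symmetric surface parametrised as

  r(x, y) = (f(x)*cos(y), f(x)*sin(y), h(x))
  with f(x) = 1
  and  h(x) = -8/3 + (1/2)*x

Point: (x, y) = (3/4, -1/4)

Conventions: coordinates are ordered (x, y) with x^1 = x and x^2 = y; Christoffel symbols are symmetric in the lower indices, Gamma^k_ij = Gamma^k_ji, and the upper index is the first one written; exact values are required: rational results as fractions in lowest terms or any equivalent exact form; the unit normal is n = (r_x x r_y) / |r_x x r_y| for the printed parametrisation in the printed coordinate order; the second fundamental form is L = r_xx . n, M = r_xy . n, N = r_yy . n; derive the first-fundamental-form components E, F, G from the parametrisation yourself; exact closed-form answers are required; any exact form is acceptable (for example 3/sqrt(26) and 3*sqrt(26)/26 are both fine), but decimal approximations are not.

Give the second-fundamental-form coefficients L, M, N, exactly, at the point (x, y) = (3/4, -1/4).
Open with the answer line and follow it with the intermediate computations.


Answer: L = 0, M = 0, N = 1

f = 1, f' = 0, f'' = 0, h' = 1/2, h'' = 0
E = 1/4, F = 0, G = 1; answer radicand W^2 = 1/4
unnormalised second-form numerators: l = 0, m = 0, n = 1/2; L = l/sqrt(1/4), and similarly M = m/sqrt(W^2), N = n/sqrt(W^2)


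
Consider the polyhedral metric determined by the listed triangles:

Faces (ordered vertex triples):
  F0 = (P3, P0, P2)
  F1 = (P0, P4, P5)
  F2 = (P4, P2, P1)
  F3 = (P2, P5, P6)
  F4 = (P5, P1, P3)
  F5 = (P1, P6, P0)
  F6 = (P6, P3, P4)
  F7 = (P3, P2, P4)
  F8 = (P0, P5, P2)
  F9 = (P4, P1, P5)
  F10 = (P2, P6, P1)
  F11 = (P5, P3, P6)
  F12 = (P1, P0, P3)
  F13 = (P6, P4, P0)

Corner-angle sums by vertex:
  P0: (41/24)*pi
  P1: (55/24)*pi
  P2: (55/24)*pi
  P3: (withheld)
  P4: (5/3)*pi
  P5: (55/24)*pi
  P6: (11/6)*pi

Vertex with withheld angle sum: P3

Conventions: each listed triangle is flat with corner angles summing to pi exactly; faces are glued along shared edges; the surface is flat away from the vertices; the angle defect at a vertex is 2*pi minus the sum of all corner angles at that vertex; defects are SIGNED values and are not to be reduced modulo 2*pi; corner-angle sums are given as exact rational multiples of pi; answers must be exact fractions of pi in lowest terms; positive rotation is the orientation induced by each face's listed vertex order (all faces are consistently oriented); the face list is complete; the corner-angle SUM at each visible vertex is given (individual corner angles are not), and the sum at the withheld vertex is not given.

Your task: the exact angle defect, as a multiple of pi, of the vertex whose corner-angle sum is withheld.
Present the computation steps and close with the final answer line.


V = 7, E = 21, F = 14; chi = V - E + F = 0
Gauss-Bonnet: total defect = 2*pi*chi = 0; visible defects sum to -pi/12

Answer: defect(P3) = pi/12


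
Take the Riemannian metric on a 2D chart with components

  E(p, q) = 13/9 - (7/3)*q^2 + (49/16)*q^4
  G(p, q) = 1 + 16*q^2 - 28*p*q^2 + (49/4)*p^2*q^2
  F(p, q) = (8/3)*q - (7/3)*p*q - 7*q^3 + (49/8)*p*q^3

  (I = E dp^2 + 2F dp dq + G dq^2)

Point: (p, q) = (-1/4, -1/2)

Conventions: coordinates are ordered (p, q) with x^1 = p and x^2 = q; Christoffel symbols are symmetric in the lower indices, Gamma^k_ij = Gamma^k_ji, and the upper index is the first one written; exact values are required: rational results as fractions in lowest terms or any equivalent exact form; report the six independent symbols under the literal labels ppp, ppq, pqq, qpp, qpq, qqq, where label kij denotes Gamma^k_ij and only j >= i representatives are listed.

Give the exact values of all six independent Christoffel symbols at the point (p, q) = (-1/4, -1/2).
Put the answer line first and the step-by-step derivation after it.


Answer: Gamma_ppp = 0, Gamma_ppq = 66/1151, Gamma_pqq = 1287/8057, Gamma_qpp = 0, Gamma_qpq = -702/1151, Gamma_qqq = -13689/8057

E = 2425/2304, F = -143/256, G = 1777/256 at the point
E_p = 0, E_q = 77/96, F_p = 77/192, F_q = -403/128, G_p = -273/32, G_q = -1521/64
EG - F^2 = 8057/1152;  g^inv = (1152/8057) * [[1777/256, 143/256], [143/256, 2425/2304]]
first-kind symbols [ij,l] = (1/2)(d_i g_jl + d_j g_il - d_l g_ij): [pp,p] = E_p/2 = 0, [pp,q] = F_p - E_q/2 = 0, [pq,p] = E_q/2 = 77/192, [pq,q] = G_p/2 = -273/64, [qq,p] = F_q - G_p/2 = 143/128, [qq,q] = G_q/2 = -1521/128
Gamma^p_ij = (G*[ij,p] - F*[ij,q])/(EG - F^2), Gamma^q_ij = (E*[ij,q] - F*[ij,p])/(EG - F^2)


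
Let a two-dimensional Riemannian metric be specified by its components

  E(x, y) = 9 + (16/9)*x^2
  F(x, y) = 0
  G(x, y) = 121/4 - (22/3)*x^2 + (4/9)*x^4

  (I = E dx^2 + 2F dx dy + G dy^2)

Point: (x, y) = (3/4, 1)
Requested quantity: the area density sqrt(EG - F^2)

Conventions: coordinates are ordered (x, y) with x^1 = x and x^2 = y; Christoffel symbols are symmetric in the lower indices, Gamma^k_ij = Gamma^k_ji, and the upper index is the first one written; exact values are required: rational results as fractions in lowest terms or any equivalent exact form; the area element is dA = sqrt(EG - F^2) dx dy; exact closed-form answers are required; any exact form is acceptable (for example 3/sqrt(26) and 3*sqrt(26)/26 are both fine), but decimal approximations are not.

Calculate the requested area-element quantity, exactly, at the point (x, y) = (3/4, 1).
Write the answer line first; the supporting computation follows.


Answer: sqrt(EG - F^2) = 41*sqrt(10)/8

E = 10, F = 0, G = 1681/64; EG - F^2 = 8405/32


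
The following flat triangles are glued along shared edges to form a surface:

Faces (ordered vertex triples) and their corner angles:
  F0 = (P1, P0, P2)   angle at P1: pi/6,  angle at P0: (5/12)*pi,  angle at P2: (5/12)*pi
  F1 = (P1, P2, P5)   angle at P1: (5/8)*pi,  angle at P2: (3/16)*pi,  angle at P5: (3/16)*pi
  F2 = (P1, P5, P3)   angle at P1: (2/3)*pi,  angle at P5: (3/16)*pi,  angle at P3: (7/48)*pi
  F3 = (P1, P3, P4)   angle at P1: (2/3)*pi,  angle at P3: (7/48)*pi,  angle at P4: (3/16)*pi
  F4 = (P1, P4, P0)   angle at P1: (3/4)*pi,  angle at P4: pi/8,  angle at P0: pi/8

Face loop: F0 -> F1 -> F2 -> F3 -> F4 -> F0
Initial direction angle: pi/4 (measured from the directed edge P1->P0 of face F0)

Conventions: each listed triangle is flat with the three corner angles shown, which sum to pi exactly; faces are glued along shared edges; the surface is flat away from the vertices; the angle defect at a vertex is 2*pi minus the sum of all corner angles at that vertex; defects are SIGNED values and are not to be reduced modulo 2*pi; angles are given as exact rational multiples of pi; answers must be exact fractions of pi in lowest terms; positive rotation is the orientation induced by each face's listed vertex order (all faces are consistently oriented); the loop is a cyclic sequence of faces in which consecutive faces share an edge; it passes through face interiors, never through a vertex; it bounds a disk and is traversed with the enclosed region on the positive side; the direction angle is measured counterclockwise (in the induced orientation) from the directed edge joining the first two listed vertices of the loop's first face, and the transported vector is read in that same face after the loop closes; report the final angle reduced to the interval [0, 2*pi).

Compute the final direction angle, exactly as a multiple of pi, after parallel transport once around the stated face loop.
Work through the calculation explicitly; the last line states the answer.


enclosed vertex P1: corner angles sum to (23/8)*pi, defect = 2*pi - (23/8)*pi = (-7/8)*pi
the final direction is the initial angle plus the enclosed defects, taken mod 2*pi in the induced orientation
final angle = pi/4 - (7/8)*pi = (11/8)*pi (mod 2*pi)

Answer: final direction angle = (11/8)*pi


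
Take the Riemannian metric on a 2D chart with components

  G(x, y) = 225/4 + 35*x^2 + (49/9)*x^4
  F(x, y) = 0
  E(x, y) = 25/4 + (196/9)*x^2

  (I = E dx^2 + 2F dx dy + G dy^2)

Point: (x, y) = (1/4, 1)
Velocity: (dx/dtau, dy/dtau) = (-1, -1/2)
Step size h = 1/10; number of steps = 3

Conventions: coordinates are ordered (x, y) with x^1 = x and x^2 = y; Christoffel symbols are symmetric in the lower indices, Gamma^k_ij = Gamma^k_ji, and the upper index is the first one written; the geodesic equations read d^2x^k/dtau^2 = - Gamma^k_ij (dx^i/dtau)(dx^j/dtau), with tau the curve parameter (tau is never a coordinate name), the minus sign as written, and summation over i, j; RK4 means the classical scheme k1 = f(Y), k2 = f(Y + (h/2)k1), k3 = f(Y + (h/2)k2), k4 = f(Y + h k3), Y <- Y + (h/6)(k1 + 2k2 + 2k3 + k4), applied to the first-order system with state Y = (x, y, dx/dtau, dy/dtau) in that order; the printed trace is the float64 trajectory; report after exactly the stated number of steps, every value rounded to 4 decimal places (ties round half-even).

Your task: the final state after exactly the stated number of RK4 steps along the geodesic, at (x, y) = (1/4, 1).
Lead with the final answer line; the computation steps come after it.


Answer: x = -0.0630, y = 0.8458, dx/dtau = -1.0567, dy/dtau = -0.5184

f(Y) = (dx/dtau, dy/dtau, -Gamma^x_ij Y'^i Y'^j, -Gamma^y_ij Y'^i Y'^j) with the Gammas evaluated at the stage position; h = 0.100000; intermediate values shown to 6 dp
step 0: x = 0.2500, y = 1.0000, dx/dtau = -1.0000, dy/dtau = -0.5000
step 1:
  k1: at (x, y) = (0.250000, 1.000000), (dx/dtau, dy/dtau) = (-1.000000, -0.500000); Gamma_xxx = 0.715328, Gamma_xxy = 0.000000, Gamma_xyy = -1.171989, Gamma_yxx = 0.000000, Gamma_yxy = 0.152589, Gamma_yyy = 0.000000; k1 = (-1.000000, -0.500000, -0.422331, -0.152589)
  k2: at (x, y) = (0.200000, 0.975000), (dx/dtau, dy/dtau) = (-1.021117, -0.507629); Gamma_xxx = 0.611640, Gamma_xxy = 0.000000, Gamma_xyy = -0.995225, Gamma_yxx = 0.000000, Gamma_yxy = 0.122915, Gamma_yyy = 0.000000; k2 = (-1.021117, -0.507629, -0.381287, -0.127426)
  k3: at (x, y) = (0.198944, 0.974619), (dx/dtau, dy/dtau) = (-1.019064, -0.506371); Gamma_xxx = 0.609196, Gamma_xxy = 0.000000, Gamma_xyy = -0.991120, Gamma_yxx = 0.000000, Gamma_yxy = 0.122282, Gamma_yyy = 0.000000; k3 = (-1.019064, -0.506371, -0.378510, -0.126201)
  k4: at (x, y) = (0.148094, 0.949363), (dx/dtau, dy/dtau) = (-1.037851, -0.512620); Gamma_xxx = 0.479389, Gamma_xxy = 0.000000, Gamma_xyy = -0.775704, Gamma_yxx = 0.000000, Gamma_yxy = 0.091523, Gamma_yyy = 0.000000; k4 = (-1.037851, -0.512620, -0.312528, -0.097384)
  Y <- Y + (h/6)(k1 + 2k2 + 2k3 + k4): x = 0.1480, y = 0.9493, dx/dtau = -1.0376, dy/dtau = -0.5126
step 2:
  k1: at (x, y) = (0.148030, 0.949323), (dx/dtau, dy/dtau) = (-1.037574, -0.512620); Gamma_xxx = 0.479212, Gamma_xxy = 0.000000, Gamma_xyy = -0.775412, Gamma_yxx = 0.000000, Gamma_yxy = 0.091484, Gamma_yyy = 0.000000; k1 = (-1.037574, -0.512620, -0.312138, -0.097317)
  k2: at (x, y) = (0.096151, 0.923692), (dx/dtau, dy/dtau) = (-1.053181, -0.517486); Gamma_xxx = 0.324577, Gamma_xxy = 0.000000, Gamma_xyy = -0.523142, Gamma_yxx = 0.000000, Gamma_yxy = 0.059656, Gamma_yyy = 0.000000; k2 = (-1.053181, -0.517486, -0.219925, -0.065026)
  k3: at (x, y) = (0.095371, 0.923449), (dx/dtau, dy/dtau) = (-1.048570, -0.515872); Gamma_xxx = 0.322106, Gamma_xxy = 0.000000, Gamma_xyy = -0.519134, Gamma_yxx = 0.000000, Gamma_yxy = 0.059174, Gamma_yyy = 0.000000; k3 = (-1.048570, -0.515872, -0.216001, -0.064018)
  k4: at (x, y) = (0.043173, 0.897736), (dx/dtau, dy/dtau) = (-1.059174, -0.519022); Gamma_xxx = 0.149462, Gamma_xxy = 0.000000, Gamma_xyy = -0.240347, Gamma_yxx = 0.000000, Gamma_yxy = 0.026847, Gamma_yyy = 0.000000; k4 = (-1.059174, -0.519022, -0.102929, -0.029518)
  Y <- Y + (h/6)(k1 + 2k2 + 2k3 + k4): x = 0.0430, y = 0.8977, dx/dtau = -1.0590, dy/dtau = -0.5190
step 3:
  k1: at (x, y) = (0.043026, 0.897684), (dx/dtau, dy/dtau) = (-1.059023, -0.519036); Gamma_xxx = 0.148959, Gamma_xxy = 0.000000, Gamma_xyy = -0.239537, Gamma_yxx = 0.000000, Gamma_yxy = 0.026756, Gamma_yyy = 0.000000; k1 = (-1.059023, -0.519036, -0.102532, -0.029414)
  k2: at (x, y) = (-0.009926, 0.871732), (dx/dtau, dy/dtau) = (-1.064149, -0.520507); Gamma_xxx = -0.034573, Gamma_xxy = 0.000000, Gamma_xyy = 0.055566, Gamma_yxx = 0.000000, Gamma_yxy = -0.006176, Gamma_yyy = 0.000000; k2 = (-1.064149, -0.520507, 0.024097, 0.006841)
  k3: at (x, y) = (-0.010182, 0.871658), (dx/dtau, dy/dtau) = (-1.057818, -0.518694); Gamma_xxx = -0.035465, Gamma_xxy = 0.000000, Gamma_xyy = 0.057000, Gamma_yxx = 0.000000, Gamma_yxy = -0.006335, Gamma_yyy = 0.000000; k3 = (-1.057818, -0.518694, 0.024350, 0.006952)
  k4: at (x, y) = (-0.062756, 0.845814), (dx/dtau, dy/dtau) = (-1.056588, -0.518341); Gamma_xxx = -0.215710, Gamma_xxy = 0.000000, Gamma_xyy = 0.347102, Gamma_yxx = 0.000000, Gamma_yxy = -0.039001, Gamma_yyy = 0.000000; k4 = (-1.056588, -0.518341, 0.147556, 0.042719)
  Y <- Y + (h/6)(k1 + 2k2 + 2k3 + k4): x = -0.0630, y = 0.8458, dx/dtau = -1.0567, dy/dtau = -0.5184


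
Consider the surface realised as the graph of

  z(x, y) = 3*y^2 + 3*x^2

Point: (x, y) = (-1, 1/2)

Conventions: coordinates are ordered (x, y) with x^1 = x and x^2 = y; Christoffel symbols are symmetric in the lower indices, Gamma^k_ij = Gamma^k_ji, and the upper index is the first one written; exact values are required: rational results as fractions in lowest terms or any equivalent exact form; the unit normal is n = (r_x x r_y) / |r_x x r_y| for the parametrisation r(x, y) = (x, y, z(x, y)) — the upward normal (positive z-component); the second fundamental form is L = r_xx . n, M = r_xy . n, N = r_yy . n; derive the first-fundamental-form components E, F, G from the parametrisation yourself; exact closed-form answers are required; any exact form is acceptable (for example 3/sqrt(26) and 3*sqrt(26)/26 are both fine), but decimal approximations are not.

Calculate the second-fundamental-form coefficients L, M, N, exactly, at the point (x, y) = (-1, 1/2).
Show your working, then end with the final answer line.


z_x = -6, z_y = 3, z_xx = 6, z_xy = 0, z_yy = 6
E = 37, F = -18, G = 10; answer radicand W^2 = 46
unnormalised second-form numerators: l = 6, m = 0, n = 6; L = l/sqrt(46), and similarly M = m/sqrt(W^2), N = n/sqrt(W^2)

Answer: L = 3*sqrt(46)/23, M = 0, N = 3*sqrt(46)/23


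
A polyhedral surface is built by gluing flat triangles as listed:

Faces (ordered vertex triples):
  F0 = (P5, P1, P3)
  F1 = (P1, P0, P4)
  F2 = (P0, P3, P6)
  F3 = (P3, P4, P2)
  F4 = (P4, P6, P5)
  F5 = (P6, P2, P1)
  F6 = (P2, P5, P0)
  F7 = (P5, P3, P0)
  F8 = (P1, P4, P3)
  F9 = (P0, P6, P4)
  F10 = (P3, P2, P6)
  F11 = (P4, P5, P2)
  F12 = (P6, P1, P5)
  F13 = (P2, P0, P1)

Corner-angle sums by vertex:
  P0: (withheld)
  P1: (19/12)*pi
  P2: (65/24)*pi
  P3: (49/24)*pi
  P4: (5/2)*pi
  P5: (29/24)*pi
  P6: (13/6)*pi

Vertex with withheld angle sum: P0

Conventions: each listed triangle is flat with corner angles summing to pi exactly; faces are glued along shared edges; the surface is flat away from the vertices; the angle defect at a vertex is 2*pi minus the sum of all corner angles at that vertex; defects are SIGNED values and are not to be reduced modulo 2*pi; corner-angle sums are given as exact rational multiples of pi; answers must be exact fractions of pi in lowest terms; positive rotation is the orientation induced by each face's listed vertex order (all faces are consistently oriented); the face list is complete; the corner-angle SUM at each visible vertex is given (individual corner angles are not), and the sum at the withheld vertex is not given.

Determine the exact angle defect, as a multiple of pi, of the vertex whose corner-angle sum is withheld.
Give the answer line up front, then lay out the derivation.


Answer: defect(P0) = (5/24)*pi

V = 7, E = 21, F = 14; chi = V - E + F = 0
Gauss-Bonnet: total defect = 2*pi*chi = 0; visible defects sum to (-5/24)*pi


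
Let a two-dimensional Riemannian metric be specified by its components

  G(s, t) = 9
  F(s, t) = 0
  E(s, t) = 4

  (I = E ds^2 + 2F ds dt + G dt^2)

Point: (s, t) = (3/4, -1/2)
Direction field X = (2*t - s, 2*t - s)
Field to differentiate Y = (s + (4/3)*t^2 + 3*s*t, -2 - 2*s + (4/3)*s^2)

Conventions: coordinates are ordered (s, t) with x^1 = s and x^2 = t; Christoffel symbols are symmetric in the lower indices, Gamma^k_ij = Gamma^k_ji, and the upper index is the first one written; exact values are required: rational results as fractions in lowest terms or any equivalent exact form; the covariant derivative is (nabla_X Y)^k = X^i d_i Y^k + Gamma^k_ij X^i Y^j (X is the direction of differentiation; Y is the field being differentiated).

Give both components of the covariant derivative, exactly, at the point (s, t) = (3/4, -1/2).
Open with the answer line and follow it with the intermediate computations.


Answer: (nabla_X Y)^s = -35/48, (nabla_X Y)^t = 0

E = 4, F = 0, G = 9 at the point
E_s = 0, E_t = 0, F_s = 0, F_t = 0, G_s = 0, G_t = 0
EG - F^2 = 36;  g^inv = (1/36) * [[9, 0], [0, 4]]
first-kind symbols [ij,l] = (1/2)(d_i g_jl + d_j g_il - d_l g_ij): [ss,s] = E_s/2 = 0, [ss,t] = F_s - E_t/2 = 0, [st,s] = E_t/2 = 0, [st,t] = G_s/2 = 0, [tt,s] = F_t - G_s/2 = 0, [tt,t] = G_t/2 = 0
Gamma^s_ij = (G*[ij,s] - F*[ij,t])/(EG - F^2), Gamma^t_ij = (E*[ij,t] - F*[ij,s])/(EG - F^2)
Gamma_sss = 0, Gamma_sst = 0, Gamma_stt = 0, Gamma_tss = 0, Gamma_tst = 0, Gamma_ttt = 0
X = (-7/4, -7/4), Y = (-1/24, -11/4) at the point


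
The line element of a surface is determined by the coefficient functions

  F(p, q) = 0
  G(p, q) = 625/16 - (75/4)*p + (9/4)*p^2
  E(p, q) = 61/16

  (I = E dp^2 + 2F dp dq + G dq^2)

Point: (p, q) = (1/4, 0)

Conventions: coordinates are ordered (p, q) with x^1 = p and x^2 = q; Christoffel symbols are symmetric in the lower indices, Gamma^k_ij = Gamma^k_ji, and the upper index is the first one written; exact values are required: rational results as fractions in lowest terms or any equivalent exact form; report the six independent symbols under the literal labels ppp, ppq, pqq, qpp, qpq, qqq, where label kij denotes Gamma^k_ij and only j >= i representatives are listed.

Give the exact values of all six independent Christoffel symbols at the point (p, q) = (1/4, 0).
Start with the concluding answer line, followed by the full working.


Answer: Gamma_ppp = 0, Gamma_ppq = 0, Gamma_pqq = 141/61, Gamma_qpp = 0, Gamma_qpq = -12/47, Gamma_qqq = 0

E = 61/16, F = 0, G = 2209/64 at the point
E_p = 0, E_q = 0, F_p = 0, F_q = 0, G_p = -141/8, G_q = 0
EG - F^2 = 134749/1024;  g^inv = (1024/134749) * [[2209/64, 0], [0, 61/16]]
first-kind symbols [ij,l] = (1/2)(d_i g_jl + d_j g_il - d_l g_ij): [pp,p] = E_p/2 = 0, [pp,q] = F_p - E_q/2 = 0, [pq,p] = E_q/2 = 0, [pq,q] = G_p/2 = -141/16, [qq,p] = F_q - G_p/2 = 141/16, [qq,q] = G_q/2 = 0
Gamma^p_ij = (G*[ij,p] - F*[ij,q])/(EG - F^2), Gamma^q_ij = (E*[ij,q] - F*[ij,p])/(EG - F^2)


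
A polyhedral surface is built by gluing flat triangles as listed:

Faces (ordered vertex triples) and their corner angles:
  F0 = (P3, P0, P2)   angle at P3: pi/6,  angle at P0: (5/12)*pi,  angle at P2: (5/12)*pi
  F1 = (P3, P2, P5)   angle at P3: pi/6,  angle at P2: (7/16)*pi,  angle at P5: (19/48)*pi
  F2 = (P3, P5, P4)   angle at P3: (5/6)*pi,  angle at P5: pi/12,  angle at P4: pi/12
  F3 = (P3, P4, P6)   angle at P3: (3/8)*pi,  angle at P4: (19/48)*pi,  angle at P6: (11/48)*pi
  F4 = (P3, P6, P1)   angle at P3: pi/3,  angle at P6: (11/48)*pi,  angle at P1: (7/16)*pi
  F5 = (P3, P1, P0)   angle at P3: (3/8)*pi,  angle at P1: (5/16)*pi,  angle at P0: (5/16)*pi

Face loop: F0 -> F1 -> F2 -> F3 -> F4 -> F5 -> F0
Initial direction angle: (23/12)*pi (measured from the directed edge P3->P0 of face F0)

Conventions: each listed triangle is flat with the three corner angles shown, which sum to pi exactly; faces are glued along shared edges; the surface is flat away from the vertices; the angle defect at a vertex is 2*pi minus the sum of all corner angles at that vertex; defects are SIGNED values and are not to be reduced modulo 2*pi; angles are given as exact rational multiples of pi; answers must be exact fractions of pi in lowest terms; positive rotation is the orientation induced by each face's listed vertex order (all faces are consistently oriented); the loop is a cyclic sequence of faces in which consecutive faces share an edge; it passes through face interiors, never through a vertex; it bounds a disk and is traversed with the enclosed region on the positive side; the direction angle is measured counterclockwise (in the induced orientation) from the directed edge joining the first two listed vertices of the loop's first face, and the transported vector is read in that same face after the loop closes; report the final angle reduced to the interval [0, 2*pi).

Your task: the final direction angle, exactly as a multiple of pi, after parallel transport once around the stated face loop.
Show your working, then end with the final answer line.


enclosed vertex P3: corner angles sum to (9/4)*pi, defect = 2*pi - (9/4)*pi = -pi/4
summing the enclosed defects onto the initial angle, mod 2*pi in the induced orientation:
final angle = (23/12)*pi - pi/4 = (5/3)*pi (mod 2*pi)

Answer: final direction angle = (5/3)*pi


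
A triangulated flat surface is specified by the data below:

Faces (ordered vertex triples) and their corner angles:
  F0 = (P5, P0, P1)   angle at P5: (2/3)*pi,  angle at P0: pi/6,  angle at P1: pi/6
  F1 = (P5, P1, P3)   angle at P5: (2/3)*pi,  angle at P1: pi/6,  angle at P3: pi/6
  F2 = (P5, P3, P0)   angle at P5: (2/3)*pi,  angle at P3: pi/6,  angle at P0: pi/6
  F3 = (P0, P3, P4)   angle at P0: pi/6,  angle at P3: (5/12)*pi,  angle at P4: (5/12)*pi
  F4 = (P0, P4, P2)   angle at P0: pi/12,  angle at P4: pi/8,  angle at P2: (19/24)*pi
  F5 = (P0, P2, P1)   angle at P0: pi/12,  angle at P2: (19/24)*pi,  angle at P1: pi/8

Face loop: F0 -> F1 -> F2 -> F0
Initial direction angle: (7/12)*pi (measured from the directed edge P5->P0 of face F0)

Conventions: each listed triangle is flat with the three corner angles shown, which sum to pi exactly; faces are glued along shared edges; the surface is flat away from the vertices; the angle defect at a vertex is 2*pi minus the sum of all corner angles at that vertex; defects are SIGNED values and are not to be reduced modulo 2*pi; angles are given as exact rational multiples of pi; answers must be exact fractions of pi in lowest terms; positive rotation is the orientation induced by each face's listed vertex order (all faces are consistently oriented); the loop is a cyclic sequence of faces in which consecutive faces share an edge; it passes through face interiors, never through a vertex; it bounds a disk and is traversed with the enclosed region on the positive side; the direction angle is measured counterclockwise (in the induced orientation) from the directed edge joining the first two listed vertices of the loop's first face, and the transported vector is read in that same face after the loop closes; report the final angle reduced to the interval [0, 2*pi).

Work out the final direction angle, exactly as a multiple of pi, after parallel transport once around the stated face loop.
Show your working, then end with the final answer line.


enclosed vertex P5: corner angles sum to 2*pi, defect = 2*pi - 2*pi = 0
transport around the loop rotates by the sum of enclosed defects; add to the initial angle mod 2*pi
final angle = (7/12)*pi + 0 = (7/12)*pi (mod 2*pi)

Answer: final direction angle = (7/12)*pi


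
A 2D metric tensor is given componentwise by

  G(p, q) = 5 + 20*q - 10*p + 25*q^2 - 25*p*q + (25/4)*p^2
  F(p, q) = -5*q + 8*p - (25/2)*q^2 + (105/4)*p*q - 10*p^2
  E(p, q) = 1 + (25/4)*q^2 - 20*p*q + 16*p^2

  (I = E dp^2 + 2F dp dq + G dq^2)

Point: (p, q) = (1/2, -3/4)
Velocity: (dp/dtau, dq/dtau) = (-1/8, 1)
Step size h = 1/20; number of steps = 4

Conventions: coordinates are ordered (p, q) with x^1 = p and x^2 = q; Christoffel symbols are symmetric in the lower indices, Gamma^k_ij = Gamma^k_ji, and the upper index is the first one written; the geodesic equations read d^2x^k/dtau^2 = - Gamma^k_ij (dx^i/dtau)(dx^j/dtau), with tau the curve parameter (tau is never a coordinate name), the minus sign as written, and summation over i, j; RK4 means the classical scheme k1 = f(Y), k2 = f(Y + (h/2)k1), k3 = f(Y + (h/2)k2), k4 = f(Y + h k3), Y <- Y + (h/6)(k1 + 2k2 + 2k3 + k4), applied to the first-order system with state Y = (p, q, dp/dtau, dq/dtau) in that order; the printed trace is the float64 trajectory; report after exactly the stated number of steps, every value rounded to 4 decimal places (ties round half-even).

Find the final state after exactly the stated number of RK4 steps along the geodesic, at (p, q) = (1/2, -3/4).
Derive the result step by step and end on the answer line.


f(Y) = (dp/dtau, dq/dtau, -Gamma^p_ij Y'^i Y'^j, -Gamma^q_ij Y'^i Y'^j) with the Gammas evaluated at the stage position; h = 0.050000; intermediate values shown to 6 dp
step 0: p = 0.5000, q = -0.7500, dp/dtau = -0.1250, dq/dtau = 1.0000
step 1:
  k1: at (p, q) = (0.500000, -0.750000), (dp/dtau, dq/dtau) = (-0.125000, 1.000000); Gamma_ppp = 0.619613, Gamma_ppq = -0.387258, Gamma_pqq = 0.774516, Gamma_qpp = -0.479700, Gamma_qpq = 0.299813, Gamma_qqq = -0.599625; k1 = (-0.125000, 1.000000, -0.881012, 0.682074)
  k2: at (p, q) = (0.496875, -0.725000), (dp/dtau, dq/dtau) = (-0.147025, 1.017052); Gamma_ppp = 0.642414, Gamma_ppq = -0.401509, Gamma_pqq = 0.803017, Gamma_qpp = -0.484716, Gamma_qpq = 0.302947, Gamma_qqq = -0.605895; k2 = (-0.147025, 1.017052, -0.964600, 0.727813)
  k3: at (p, q) = (0.496324, -0.724574), (dp/dtau, dq/dtau) = (-0.149115, 1.018195); Gamma_ppp = 0.643082, Gamma_ppq = -0.401927, Gamma_pqq = 0.803853, Gamma_qpp = -0.485044, Gamma_qpq = 0.303153, Gamma_qqq = -0.606305; k3 = (-0.149115, 1.018195, -0.969719, 0.731409)
  k4: at (p, q) = (0.492544, -0.699090), (dp/dtau, dq/dtau) = (-0.173486, 1.036570); Gamma_ppp = 0.668138, Gamma_ppq = -0.417586, Gamma_pqq = 0.835172, Gamma_qpp = -0.490031, Gamma_qpq = 0.306269, Gamma_qqq = -0.612538; k4 = (-0.173486, 1.036570, -1.067673, 0.783061)
  Y <- Y + (h/6)(k1 + 2k2 + 2k3 + k4): p = 0.4926, q = -0.6991, dp/dtau = -0.1735, dq/dtau = 1.0365
step 2:
  k1: at (p, q) = (0.492577, -0.699108), (dp/dtau, dq/dtau) = (-0.173478, 1.036530); Gamma_ppp = 0.668102, Gamma_ppq = -0.417564, Gamma_pqq = 0.835128, Gamma_qpp = -0.490012, Gamma_qpq = 0.306258, Gamma_qqq = -0.612515; k1 = (-0.173478, 1.036530, -1.067531, 0.782968)
  k2: at (p, q) = (0.488240, -0.673195), (dp/dtau, dq/dtau) = (-0.200166, 1.056104); Gamma_ppp = 0.695527, Gamma_ppq = -0.434704, Gamma_pqq = 0.869408, Gamma_qpp = -0.494790, Gamma_qpq = 0.309244, Gamma_qqq = -0.618488; k2 = (-0.200166, 1.056104, -1.181356, 0.840404)
  k3: at (p, q) = (0.487573, -0.672705), (dp/dtau, dq/dtau) = (-0.203012, 1.057540); Gamma_ppp = 0.696433, Gamma_ppq = -0.435270, Gamma_pqq = 0.870541, Gamma_qpp = -0.495177, Gamma_qpq = 0.309485, Gamma_qqq = -0.618971; k3 = (-0.203012, 1.057540, -1.189206, 0.845548)
  k4: at (p, q) = (0.482426, -0.646231), (dp/dtau, dq/dtau) = (-0.232938, 1.078807); Gamma_ppp = 0.726899, Gamma_ppq = -0.454312, Gamma_pqq = 0.908624, Gamma_qpp = -0.499710, Gamma_qpq = 0.312319, Gamma_qqq = -0.624638; k4 = (-0.232938, 1.078807, -1.325254, 0.911052)
  Y <- Y + (h/6)(k1 + 2k2 + 2k3 + k4): p = 0.4825, q = -0.6463, dp/dtau = -0.2329, dq/dtau = 1.0787
step 3:
  k1: at (p, q) = (0.482471, -0.646253), (dp/dtau, dq/dtau) = (-0.232927, 1.078746); Gamma_ppp = 0.726846, Gamma_ppq = -0.454279, Gamma_pqq = 0.908557, Gamma_qpp = -0.499686, Gamma_qpq = 0.312304, Gamma_qqq = -0.624607; k1 = (-0.232927, 1.078746, -1.325009, 0.910906)
  k2: at (p, q) = (0.476647, -0.619284), (dp/dtau, dq/dtau) = (-0.266052, 1.101518); Gamma_ppp = 0.760519, Gamma_ppq = -0.475324, Gamma_pqq = 0.950648, Gamma_qpp = -0.503675, Gamma_qpq = 0.314797, Gamma_qqq = -0.629594; k2 = (-0.266052, 1.101518, -1.485893, 0.984074)
  k3: at (p, q) = (0.475819, -0.618715), (dp/dtau, dq/dtau) = (-0.270074, 1.103348); Gamma_ppp = 0.761789, Gamma_ppq = -0.476118, Gamma_pqq = 0.952237, Gamma_qpp = -0.504123, Gamma_qpq = 0.315077, Gamma_qqq = -0.630154; k3 = (-0.270074, 1.103348, -1.498548, 0.991682)
  k4: at (p, q) = (0.468967, -0.591085), (dp/dtau, dq/dtau) = (-0.307854, 1.128330); Gamma_ppp = 0.799699, Gamma_ppq = -0.499812, Gamma_pqq = 0.999624, Gamma_qpp = -0.507408, Gamma_qpq = 0.317130, Gamma_qqq = -0.634260; k4 = (-0.307854, 1.128330, -1.695671, 1.075901)
  Y <- Y + (h/6)(k1 + 2k2 + 2k3 + k4): p = 0.4690, q = -0.5911, dp/dtau = -0.3078, dq/dtau = 1.1282
step 4:
  k1: at (p, q) = (0.469029, -0.591113), (dp/dtau, dq/dtau) = (-0.307840, 1.128232); Gamma_ppp = 0.799614, Gamma_ppq = -0.499759, Gamma_pqq = 0.999518, Gamma_qpp = -0.507376, Gamma_qpq = 0.317110, Gamma_qqq = -0.634220; k1 = (-0.307840, 1.128232, -1.695216, 1.075659)
  k2: at (p, q) = (0.461333, -0.562907), (dp/dtau, dq/dtau) = (-0.350220, 1.155123); Gamma_ppp = 0.841994, Gamma_ppq = -0.526246, Gamma_pqq = 1.052492, Gamma_qpp = -0.509418, Gamma_qpq = 0.318386, Gamma_qqq = -0.636772; k2 = (-0.350220, 1.155123, -1.933408, 1.169738)
  k3: at (p, q) = (0.460273, -0.562234), (dp/dtau, dq/dtau) = (-0.356175, 1.157475); Gamma_ppp = 0.843852, Gamma_ppq = -0.527408, Gamma_pqq = 1.054815, Gamma_qpp = -0.509911, Gamma_qpq = 0.318694, Gamma_qqq = -0.637388; k3 = (-0.356175, 1.157475, -1.955102, 1.181400)
  k4: at (p, q) = (0.451220, -0.533239), (dp/dtau, dq/dtau) = (-0.405595, 1.187302); Gamma_ppp = 0.892345, Gamma_ppq = -0.557716, Gamma_pqq = 1.115431, Gamma_qpp = -0.510228, Gamma_qpq = 0.318893, Gamma_qqq = -0.637785; k4 = (-0.405595, 1.187302, -2.256356, 1.290147)
  Y <- Y + (h/6)(k1 + 2k2 + 2k3 + k4): p = 0.4513, q = -0.5333, dp/dtau = -0.4056, dq/dtau = 1.1871

Answer: p = 0.4513, q = -0.5333, dp/dtau = -0.4056, dq/dtau = 1.1871


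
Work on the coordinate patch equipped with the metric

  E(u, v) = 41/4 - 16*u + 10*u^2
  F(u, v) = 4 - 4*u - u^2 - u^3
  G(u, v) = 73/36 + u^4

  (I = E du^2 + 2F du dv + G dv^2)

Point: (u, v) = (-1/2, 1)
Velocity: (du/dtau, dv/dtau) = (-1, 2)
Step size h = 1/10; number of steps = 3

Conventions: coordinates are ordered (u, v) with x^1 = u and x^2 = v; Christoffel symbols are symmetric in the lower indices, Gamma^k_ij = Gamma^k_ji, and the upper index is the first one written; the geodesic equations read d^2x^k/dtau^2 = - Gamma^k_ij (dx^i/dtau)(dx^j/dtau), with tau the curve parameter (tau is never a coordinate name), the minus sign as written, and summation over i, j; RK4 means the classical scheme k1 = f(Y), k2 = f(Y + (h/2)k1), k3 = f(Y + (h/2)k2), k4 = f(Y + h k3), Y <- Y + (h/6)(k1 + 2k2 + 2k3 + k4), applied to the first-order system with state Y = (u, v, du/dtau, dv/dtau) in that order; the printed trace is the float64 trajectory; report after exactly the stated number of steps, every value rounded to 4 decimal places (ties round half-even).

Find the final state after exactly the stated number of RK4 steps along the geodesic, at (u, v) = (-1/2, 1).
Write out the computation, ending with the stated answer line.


f(Y) = (du/dtau, dv/dtau, -Gamma^u_ij Y'^i Y'^j, -Gamma^v_ij Y'^i Y'^j) with the Gammas evaluated at the stage position; h = 0.100000; intermediate values shown to 6 dp
step 0: u = -0.5000, v = 1.0000, du/dtau = -1.0000, dv/dtau = 2.0000
step 1:
  k1: at (u, v) = (-0.500000, 1.000000), (du/dtau, dv/dtau) = (-1.000000, 2.000000); Gamma_uuu = -0.580557, Gamma_uuv = 0.165817, Gamma_uvv = 0.058996, Gamma_vuu = -0.162289, Gamma_vuv = -0.585653, Gamma_vvv = -0.165817; k1 = (-1.000000, 2.000000, 1.007840, -1.517052)
  k2: at (u, v) = (-0.550000, 1.100000), (du/dtau, dv/dtau) = (-0.949608, 1.924147); Gamma_uuu = -0.551517, Gamma_uuv = 0.201521, Gamma_uvv = 0.070430, Gamma_vuu = -0.218549, Gamma_vuv = -0.733620, Gamma_vvv = -0.201521; k2 = (-0.949608, 1.924147, 0.973010, -1.737742)
  k3: at (u, v) = (-0.547480, 1.096207), (du/dtau, dv/dtau) = (-0.951350, 1.913113); Gamma_uuu = -0.553121, Gamma_uuv = 0.199736, Gamma_uvv = 0.069862, Gamma_vuu = -0.215096, Gamma_vuv = -0.726032, Gamma_vvv = -0.199736; k3 = (-0.951350, 1.913113, 0.971971, -1.717101)
  k4: at (u, v) = (-0.595135, 1.191311), (du/dtau, dv/dtau) = (-0.902803, 1.828290); Gamma_uuu = -0.521171, Gamma_uuv = 0.232727, Gamma_uvv = 0.080343, Gamma_vuu = -0.288714, Gamma_vuv = -0.869916, Gamma_vvv = -0.232727; k4 = (-0.902803, 1.828290, 0.924493, -1.858502)
  Y <- Y + (h/6)(k1 + 2k2 + 2k3 + k4): u = -0.5951, v = 1.1917, du/dtau = -0.9030, dv/dtau = 1.8286
step 2:
  k1: at (u, v) = (-0.595079, 1.191714), (du/dtau, dv/dtau) = (-0.902962, 1.828579); Gamma_uuu = -0.521211, Gamma_uuv = 0.232689, Gamma_uvv = 0.080331, Gamma_vuu = -0.288619, Gamma_vuv = -0.869747, Gamma_vvv = -0.232689; k1 = (-0.902962, 1.828579, 0.924762, -1.858778)
  k2: at (u, v) = (-0.640227, 1.283142), (du/dtau, dv/dtau) = (-0.856724, 1.735640); Gamma_uuu = -0.489304, Gamma_uuv = 0.261589, Gamma_uvv = 0.089561, Gamma_vuu = -0.369386, Gamma_vuv = -1.003070, Gamma_vvv = -0.261589; k2 = (-0.856724, 1.735640, 0.867286, -1.923915)
  k3: at (u, v) = (-0.637915, 1.278496), (du/dtau, dv/dtau) = (-0.859597, 1.732384); Gamma_uuu = -0.490944, Gamma_uuv = 0.260183, Gamma_uvv = 0.089109, Gamma_vuu = -0.365108, Gamma_vuv = -0.996398, Gamma_vvv = -0.260183; k3 = (-0.859597, 1.732384, 0.870239, -1.916948)
  k4: at (u, v) = (-0.681038, 1.364952), (du/dtau, dv/dtau) = (-0.815938, 1.636885); Gamma_uuu = -0.460733, Gamma_uuv = 0.284829, Gamma_uvv = 0.097144, Gamma_vuu = -0.445621, Gamma_vuv = -1.116788, Gamma_vvv = -0.284829; k4 = (-0.815938, 1.636885, 0.807280, -1.923314)
  Y <- Y + (h/6)(k1 + 2k2 + 2k3 + k4): u = -0.6809, v = 1.3651, du/dtau = -0.8162, dv/dtau = 1.6375
step 3:
  k1: at (u, v) = (-0.680938, 1.365072), (du/dtau, dv/dtau) = (-0.816177, 1.637516); Gamma_uuu = -0.460802, Gamma_uuv = 0.284775, Gamma_uvv = 0.097127, Gamma_vuu = -0.445433, Gamma_vuv = -1.116518, Gamma_vvv = -0.284775; k1 = (-0.816177, 1.637516, 0.807726, -1.924123)
  k2: at (u, v) = (-0.721747, 1.446948), (du/dtau, dv/dtau) = (-0.775791, 1.541310); Gamma_uuu = -0.433634, Gamma_uuv = 0.304703, Gamma_uvv = 0.103908, Gamma_vuu = -0.520057, Gamma_vuv = -1.220574, Gamma_vvv = -0.304703; k2 = (-0.775791, 1.541310, 0.742823, -1.882102)
  k3: at (u, v) = (-0.719727, 1.442138), (du/dtau, dv/dtau) = (-0.779036, 1.543411); Gamma_uuu = -0.434933, Gamma_uuv = 0.303801, Gamma_uvv = 0.103592, Gamma_vuu = -0.516461, Gamma_vuv = -1.215691, Gamma_vvv = -0.303801; k3 = (-0.779036, 1.543411, 0.747754, -1.886298)
  k4: at (u, v) = (-0.758841, 1.519413), (du/dtau, dv/dtau) = (-0.741401, 1.448886); Gamma_uuu = -0.410819, Gamma_uuv = 0.319670, Gamma_uvv = 0.109363, Gamma_vuu = -0.583471, Gamma_vuv = -1.304816, Gamma_vvv = -0.319670; k4 = (-0.741401, 1.448886, 0.683018, -1.811490)
  Y <- Y + (h/6)(k1 + 2k2 + 2k3 + k4): u = -0.7587, v = 1.5193, du/dtau = -0.7416, dv/dtau = 1.4496

Answer: u = -0.7587, v = 1.5193, du/dtau = -0.7416, dv/dtau = 1.4496


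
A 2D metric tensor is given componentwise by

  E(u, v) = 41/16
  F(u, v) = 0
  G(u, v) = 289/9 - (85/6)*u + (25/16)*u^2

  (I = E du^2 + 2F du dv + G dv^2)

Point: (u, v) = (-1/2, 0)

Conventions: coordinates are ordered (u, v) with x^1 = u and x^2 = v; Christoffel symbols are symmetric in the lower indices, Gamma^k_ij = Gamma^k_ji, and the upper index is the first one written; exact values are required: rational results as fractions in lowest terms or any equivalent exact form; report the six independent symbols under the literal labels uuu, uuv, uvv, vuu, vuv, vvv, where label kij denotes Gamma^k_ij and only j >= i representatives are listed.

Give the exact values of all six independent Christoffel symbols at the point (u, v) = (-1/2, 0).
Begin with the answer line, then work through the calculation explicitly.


Answer: Gamma_uuu = 0, Gamma_uuv = 0, Gamma_uvv = 755/246, Gamma_vuu = 0, Gamma_vuv = -30/151, Gamma_vvv = 0

E = 41/16, F = 0, G = 22801/576 at the point
E_u = 0, E_v = 0, F_u = 0, F_v = 0, G_u = -755/48, G_v = 0
EG - F^2 = 934841/9216;  g^inv = (9216/934841) * [[22801/576, 0], [0, 41/16]]
first-kind symbols [ij,l] = (1/2)(d_i g_jl + d_j g_il - d_l g_ij): [uu,u] = E_u/2 = 0, [uu,v] = F_u - E_v/2 = 0, [uv,u] = E_v/2 = 0, [uv,v] = G_u/2 = -755/96, [vv,u] = F_v - G_u/2 = 755/96, [vv,v] = G_v/2 = 0
Gamma^u_ij = (G*[ij,u] - F*[ij,v])/(EG - F^2), Gamma^v_ij = (E*[ij,v] - F*[ij,u])/(EG - F^2)
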